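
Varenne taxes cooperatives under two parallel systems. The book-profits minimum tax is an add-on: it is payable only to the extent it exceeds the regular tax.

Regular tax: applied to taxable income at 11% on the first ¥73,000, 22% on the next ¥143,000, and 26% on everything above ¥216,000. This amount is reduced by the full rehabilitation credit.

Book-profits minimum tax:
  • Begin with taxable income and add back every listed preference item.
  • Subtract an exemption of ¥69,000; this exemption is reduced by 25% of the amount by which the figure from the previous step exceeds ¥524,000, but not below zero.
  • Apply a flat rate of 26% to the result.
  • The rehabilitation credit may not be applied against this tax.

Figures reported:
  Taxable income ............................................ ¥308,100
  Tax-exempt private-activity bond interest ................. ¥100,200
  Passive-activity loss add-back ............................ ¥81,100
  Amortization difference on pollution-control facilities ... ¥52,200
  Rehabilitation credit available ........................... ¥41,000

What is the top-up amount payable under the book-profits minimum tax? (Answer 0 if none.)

¥101,584

Book-profits minimum tax:
  Adjusted income: ¥308,100 + ¥100,200 + ¥81,100 + ¥52,200 = ¥541,600
  Exemption: ¥69,000 − 25% × (¥541,600 − ¥524,000) = ¥69,000 − ¥4,400 = ¥64,600
  Base: ¥541,600 − ¥64,600 = ¥477,000
  ¥477,000 × 26% = ¥124,020

Regular tax:
  ¥73,000 × 11% = ¥8,030
  ¥143,000 × 22% = ¥31,460
  ¥92,100 × 26% = ¥23,946
  → ¥63,436
  Less rehabilitation credit ¥41,000 → ¥22,436

Excess of book-profits minimum tax over regular tax: ¥124,020 − ¥22,436 = ¥101,584.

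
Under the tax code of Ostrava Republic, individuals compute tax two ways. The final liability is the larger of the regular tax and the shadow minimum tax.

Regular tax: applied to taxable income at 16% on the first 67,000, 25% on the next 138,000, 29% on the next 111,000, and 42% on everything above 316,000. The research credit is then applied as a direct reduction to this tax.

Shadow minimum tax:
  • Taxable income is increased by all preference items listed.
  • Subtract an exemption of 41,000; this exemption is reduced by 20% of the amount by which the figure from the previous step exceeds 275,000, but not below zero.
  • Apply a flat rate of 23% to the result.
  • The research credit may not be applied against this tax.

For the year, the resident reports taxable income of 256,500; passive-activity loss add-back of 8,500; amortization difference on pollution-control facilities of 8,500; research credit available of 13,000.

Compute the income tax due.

Shadow minimum tax:
  Adjusted income: 256,500 + 8,500 + 8,500 = 273,500
  Exemption: 273,500 ≤ 275,000, so full 41,000 applies
  Base: 273,500 − 41,000 = 232,500
  232,500 × 23% = 53,475

Regular tax:
  67,000 × 16% = 10,720
  138,000 × 25% = 34,500
  51,500 × 29% = 14,935
  → 60,155
  Less research credit 13,000 → 47,155

53,475 > 47,155, so the shadow minimum tax is the binding amount.

53,475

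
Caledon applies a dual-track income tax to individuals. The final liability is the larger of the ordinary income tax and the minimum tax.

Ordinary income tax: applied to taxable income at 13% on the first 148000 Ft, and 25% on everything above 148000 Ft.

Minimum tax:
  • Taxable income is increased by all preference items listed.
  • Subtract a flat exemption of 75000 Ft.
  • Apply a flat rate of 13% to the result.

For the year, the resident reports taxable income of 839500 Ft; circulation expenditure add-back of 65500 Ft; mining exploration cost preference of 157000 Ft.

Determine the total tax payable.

Ordinary income tax:
  148000 Ft × 13% = 19240 Ft
  691500 Ft × 25% = 172875 Ft
  → 192115 Ft

Minimum tax:
  Adjusted income: 839500 Ft + 65500 Ft + 157000 Ft = 1062000 Ft
  Less exemption 75000 Ft → base 987000 Ft
  987000 Ft × 13% = 128310 Ft

192115 Ft > 128310 Ft, so the ordinary income tax governs.

192115 Ft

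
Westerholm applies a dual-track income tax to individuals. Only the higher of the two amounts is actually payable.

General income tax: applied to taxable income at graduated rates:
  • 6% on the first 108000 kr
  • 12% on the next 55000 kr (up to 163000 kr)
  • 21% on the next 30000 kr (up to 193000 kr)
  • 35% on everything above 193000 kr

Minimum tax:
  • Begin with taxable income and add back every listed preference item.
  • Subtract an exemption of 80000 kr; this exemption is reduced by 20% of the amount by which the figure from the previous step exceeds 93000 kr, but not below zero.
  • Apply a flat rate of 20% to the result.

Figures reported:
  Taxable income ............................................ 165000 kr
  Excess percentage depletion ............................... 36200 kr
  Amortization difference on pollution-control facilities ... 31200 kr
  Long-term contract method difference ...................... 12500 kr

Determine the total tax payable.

General income tax:
  108000 kr × 6% = 6480 kr
  55000 kr × 12% = 6600 kr
  2000 kr × 21% = 420 kr
  → 13500 kr

Minimum tax:
  Adjusted income: 165000 kr + 36200 kr + 31200 kr + 12500 kr = 244900 kr
  Exemption: 80000 kr − 20% × (244900 kr − 93000 kr) = 80000 kr − 30380 kr = 49620 kr
  Base: 244900 kr − 49620 kr = 195280 kr
  195280 kr × 20% = 39056 kr

39056 kr > 13500 kr, so the minimum tax is the binding amount.

39056 kr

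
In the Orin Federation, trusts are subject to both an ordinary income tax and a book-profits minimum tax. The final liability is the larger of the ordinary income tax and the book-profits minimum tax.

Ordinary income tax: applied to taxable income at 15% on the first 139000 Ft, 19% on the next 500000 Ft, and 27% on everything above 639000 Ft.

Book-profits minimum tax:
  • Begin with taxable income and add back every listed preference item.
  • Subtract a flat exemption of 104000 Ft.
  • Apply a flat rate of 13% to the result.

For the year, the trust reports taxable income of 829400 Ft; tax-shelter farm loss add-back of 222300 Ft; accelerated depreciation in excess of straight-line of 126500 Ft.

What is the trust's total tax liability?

Book-profits minimum tax:
  Adjusted income: 829400 Ft + 222300 Ft + 126500 Ft = 1178200 Ft
  Less exemption 104000 Ft → base 1074200 Ft
  1074200 Ft × 13% = 139646 Ft

Ordinary income tax:
  139000 Ft × 15% = 20850 Ft
  500000 Ft × 19% = 95000 Ft
  190400 Ft × 27% = 51408 Ft
  → 167258 Ft

167258 Ft > 139646 Ft, so the ordinary income tax governs.

167258 Ft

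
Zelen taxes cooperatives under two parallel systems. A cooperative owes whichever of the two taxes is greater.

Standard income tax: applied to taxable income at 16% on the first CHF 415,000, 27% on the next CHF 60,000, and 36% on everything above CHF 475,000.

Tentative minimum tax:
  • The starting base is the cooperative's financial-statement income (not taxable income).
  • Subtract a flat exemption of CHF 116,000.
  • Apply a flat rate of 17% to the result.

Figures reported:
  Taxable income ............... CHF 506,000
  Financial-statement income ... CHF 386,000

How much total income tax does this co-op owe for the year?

CHF 93,760

Tentative minimum tax:
  Base (financial-statement income): CHF 386,000
  Less exemption CHF 116,000 → base CHF 270,000
  CHF 270,000 × 17% = CHF 45,900

Standard income tax:
  CHF 415,000 × 16% = CHF 66,400
  CHF 60,000 × 27% = CHF 16,200
  CHF 31,000 × 36% = CHF 11,160
  → CHF 93,760

CHF 93,760 > CHF 45,900, so the standard income tax governs.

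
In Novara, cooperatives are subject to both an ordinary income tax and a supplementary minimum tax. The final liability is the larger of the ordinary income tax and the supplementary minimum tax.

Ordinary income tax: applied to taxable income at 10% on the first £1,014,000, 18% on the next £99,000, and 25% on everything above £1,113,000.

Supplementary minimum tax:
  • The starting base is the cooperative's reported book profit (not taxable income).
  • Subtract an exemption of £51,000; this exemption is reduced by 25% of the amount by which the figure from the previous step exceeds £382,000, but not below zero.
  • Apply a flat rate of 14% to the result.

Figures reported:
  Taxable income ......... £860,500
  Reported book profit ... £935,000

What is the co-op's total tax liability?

Supplementary minimum tax:
  Base (reported book profit): £935,000
  Exemption: 25% × (£935,000 − £382,000) = £138,250 ≥ £51,000, so the exemption is fully phased out
  Base: £935,000 − £0 = £935,000
  £935,000 × 14% = £130,900

Ordinary income tax:
  £860,500 × 10% = £86,050

£130,900 > £86,050, so the supplementary minimum tax is the binding amount.

£130,900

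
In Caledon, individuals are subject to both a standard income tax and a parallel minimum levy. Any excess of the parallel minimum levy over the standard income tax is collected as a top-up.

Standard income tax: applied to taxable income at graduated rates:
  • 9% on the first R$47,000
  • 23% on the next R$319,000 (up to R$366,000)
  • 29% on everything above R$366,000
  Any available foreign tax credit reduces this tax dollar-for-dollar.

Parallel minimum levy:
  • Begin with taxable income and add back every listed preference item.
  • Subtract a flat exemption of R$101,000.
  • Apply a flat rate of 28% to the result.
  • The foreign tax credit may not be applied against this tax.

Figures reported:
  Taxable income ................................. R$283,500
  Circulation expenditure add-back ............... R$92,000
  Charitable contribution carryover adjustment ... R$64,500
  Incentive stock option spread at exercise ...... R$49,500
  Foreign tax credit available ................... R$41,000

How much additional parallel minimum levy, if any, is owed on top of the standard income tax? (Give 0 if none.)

R$91,155

Parallel minimum levy:
  Adjusted income: R$283,500 + R$92,000 + R$64,500 + R$49,500 = R$489,500
  Less exemption R$101,000 → base R$388,500
  R$388,500 × 28% = R$108,780

Standard income tax:
  R$47,000 × 9% = R$4,230
  R$236,500 × 23% = R$54,395
  → R$58,625
  Less foreign tax credit R$41,000 → R$17,625

Excess of parallel minimum levy over standard income tax: R$108,780 − R$17,625 = R$91,155.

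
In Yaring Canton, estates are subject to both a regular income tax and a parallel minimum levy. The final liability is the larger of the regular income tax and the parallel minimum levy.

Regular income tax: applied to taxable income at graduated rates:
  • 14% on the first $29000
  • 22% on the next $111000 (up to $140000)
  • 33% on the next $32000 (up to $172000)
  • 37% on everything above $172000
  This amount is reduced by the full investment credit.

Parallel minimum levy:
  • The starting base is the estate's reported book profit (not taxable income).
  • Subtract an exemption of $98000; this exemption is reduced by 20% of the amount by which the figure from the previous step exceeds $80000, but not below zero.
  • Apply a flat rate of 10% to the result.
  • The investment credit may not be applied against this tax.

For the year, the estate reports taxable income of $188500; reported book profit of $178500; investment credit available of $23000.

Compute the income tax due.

$22145

Regular income tax:
  $29000 × 14% = $4060
  $111000 × 22% = $24420
  $32000 × 33% = $10560
  $16500 × 37% = $6105
  → $45145
  Less investment credit $23000 → $22145

Parallel minimum levy:
  Base (reported book profit): $178500
  Exemption: $98000 − 20% × ($178500 − $80000) = $98000 − $19700 = $78300
  Base: $178500 − $78300 = $100200
  $100200 × 10% = $10020

$22145 > $10020, so the regular income tax governs.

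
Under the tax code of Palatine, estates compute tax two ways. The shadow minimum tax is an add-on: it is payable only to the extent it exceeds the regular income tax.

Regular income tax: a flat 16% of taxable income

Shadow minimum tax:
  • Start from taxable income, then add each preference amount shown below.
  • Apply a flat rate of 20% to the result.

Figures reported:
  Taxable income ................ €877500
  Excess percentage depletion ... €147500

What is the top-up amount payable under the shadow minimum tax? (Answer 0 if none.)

Regular income tax:
  €877500 × 16% = €140400

Shadow minimum tax:
  Adjusted income: €877500 + €147500 = €1025000
  €1025000 × 20% = €205000

Excess of shadow minimum tax over regular income tax: €205000 − €140400 = €64600.

€64600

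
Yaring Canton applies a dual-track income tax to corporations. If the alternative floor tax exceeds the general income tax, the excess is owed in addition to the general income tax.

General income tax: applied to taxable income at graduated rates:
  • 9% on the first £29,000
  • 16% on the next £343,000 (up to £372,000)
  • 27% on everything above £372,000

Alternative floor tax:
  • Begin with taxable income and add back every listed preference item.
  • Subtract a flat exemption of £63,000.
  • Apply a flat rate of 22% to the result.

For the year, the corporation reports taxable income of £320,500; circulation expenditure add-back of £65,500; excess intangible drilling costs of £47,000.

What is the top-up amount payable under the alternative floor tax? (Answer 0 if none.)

£32,150

Alternative floor tax:
  Adjusted income: £320,500 + £65,500 + £47,000 = £433,000
  Less exemption £63,000 → base £370,000
  £370,000 × 22% = £81,400

General income tax:
  £29,000 × 9% = £2,610
  £291,500 × 16% = £46,640
  → £49,250

Excess of alternative floor tax over general income tax: £81,400 − £49,250 = £32,150.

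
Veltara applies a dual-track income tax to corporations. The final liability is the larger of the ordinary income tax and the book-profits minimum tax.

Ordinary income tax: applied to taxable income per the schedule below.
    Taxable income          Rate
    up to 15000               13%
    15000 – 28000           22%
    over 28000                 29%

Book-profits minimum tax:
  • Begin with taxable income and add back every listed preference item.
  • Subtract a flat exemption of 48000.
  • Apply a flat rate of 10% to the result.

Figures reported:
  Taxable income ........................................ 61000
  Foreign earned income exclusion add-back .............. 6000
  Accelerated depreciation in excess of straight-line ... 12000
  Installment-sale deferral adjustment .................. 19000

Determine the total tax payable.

14380

Book-profits minimum tax:
  Adjusted income: 61000 + 6000 + 12000 + 19000 = 98000
  Less exemption 48000 → base 50000
  50000 × 10% = 5000

Ordinary income tax:
  15000 × 13% = 1950
  13000 × 22% = 2860
  33000 × 29% = 9570
  → 14380

14380 > 5000, so the ordinary income tax governs.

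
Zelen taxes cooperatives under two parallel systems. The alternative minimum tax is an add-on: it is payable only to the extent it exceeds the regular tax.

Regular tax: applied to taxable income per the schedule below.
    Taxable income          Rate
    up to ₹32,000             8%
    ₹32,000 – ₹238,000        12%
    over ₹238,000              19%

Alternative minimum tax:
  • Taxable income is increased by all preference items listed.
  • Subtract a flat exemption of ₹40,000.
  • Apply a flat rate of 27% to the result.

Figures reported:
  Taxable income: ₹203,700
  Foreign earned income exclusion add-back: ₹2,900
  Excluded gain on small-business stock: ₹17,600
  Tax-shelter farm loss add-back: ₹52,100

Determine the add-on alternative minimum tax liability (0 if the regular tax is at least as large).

Regular tax:
  ₹32,000 × 8% = ₹2,560
  ₹171,700 × 12% = ₹20,604
  → ₹23,164

Alternative minimum tax:
  Adjusted income: ₹203,700 + ₹2,900 + ₹17,600 + ₹52,100 = ₹276,300
  Less exemption ₹40,000 → base ₹236,300
  ₹236,300 × 27% = ₹63,801

Excess of alternative minimum tax over regular tax: ₹63,801 − ₹23,164 = ₹40,637.

₹40,637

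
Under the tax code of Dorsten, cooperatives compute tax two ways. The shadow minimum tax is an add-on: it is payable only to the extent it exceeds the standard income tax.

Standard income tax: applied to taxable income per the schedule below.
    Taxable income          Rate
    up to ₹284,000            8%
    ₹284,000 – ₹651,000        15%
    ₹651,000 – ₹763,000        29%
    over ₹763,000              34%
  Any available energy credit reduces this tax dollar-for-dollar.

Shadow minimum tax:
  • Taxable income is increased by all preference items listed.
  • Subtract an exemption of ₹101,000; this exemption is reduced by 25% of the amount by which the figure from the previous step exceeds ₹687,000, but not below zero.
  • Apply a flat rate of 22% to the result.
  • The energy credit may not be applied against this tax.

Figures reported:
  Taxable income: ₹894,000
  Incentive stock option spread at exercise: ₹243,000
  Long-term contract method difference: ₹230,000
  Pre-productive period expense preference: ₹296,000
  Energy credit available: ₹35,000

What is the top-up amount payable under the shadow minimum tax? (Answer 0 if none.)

Standard income tax:
  ₹284,000 × 8% = ₹22,720
  ₹367,000 × 15% = ₹55,050
  ₹112,000 × 29% = ₹32,480
  ₹131,000 × 34% = ₹44,540
  → ₹154,790
  Less energy credit ₹35,000 → ₹119,790

Shadow minimum tax:
  Adjusted income: ₹894,000 + ₹243,000 + ₹230,000 + ₹296,000 = ₹1,663,000
  Exemption: 25% × (₹1,663,000 − ₹687,000) = ₹244,000 ≥ ₹101,000, so the exemption is fully phased out
  Base: ₹1,663,000 − ₹0 = ₹1,663,000
  ₹1,663,000 × 22% = ₹365,860

Excess of shadow minimum tax over standard income tax: ₹365,860 − ₹119,790 = ₹246,070.

₹246,070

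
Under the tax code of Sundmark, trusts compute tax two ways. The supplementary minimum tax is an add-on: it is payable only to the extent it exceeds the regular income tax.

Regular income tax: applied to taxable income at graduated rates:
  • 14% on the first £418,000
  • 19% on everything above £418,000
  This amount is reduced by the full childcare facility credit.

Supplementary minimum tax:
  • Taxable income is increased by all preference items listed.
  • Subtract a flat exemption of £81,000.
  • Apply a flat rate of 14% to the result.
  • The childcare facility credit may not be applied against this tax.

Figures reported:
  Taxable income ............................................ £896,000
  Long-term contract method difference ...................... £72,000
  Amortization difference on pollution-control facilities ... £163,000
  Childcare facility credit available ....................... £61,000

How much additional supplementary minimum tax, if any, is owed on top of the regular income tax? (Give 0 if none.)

£58,660

Regular income tax:
  £418,000 × 14% = £58,520
  £478,000 × 19% = £90,820
  → £149,340
  Less childcare facility credit £61,000 → £88,340

Supplementary minimum tax:
  Adjusted income: £896,000 + £72,000 + £163,000 = £1,131,000
  Less exemption £81,000 → base £1,050,000
  £1,050,000 × 14% = £147,000

Excess of supplementary minimum tax over regular income tax: £147,000 − £88,340 = £58,660.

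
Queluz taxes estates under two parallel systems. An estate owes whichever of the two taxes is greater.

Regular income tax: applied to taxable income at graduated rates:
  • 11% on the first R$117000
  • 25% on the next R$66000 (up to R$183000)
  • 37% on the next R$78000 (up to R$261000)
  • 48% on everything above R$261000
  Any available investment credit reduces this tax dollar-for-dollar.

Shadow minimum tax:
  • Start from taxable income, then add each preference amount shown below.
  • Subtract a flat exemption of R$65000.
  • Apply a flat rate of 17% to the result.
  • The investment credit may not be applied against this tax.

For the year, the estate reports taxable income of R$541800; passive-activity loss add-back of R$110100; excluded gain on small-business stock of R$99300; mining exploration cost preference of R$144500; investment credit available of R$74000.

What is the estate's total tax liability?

Regular income tax:
  R$117000 × 11% = R$12870
  R$66000 × 25% = R$16500
  R$78000 × 37% = R$28860
  R$280800 × 48% = R$134784
  → R$193014
  Less investment credit R$74000 → R$119014

Shadow minimum tax:
  Adjusted income: R$541800 + R$110100 + R$99300 + R$144500 = R$895700
  Less exemption R$65000 → base R$830700
  R$830700 × 17% = R$141219

R$141219 > R$119014, so the shadow minimum tax is the binding amount.

R$141219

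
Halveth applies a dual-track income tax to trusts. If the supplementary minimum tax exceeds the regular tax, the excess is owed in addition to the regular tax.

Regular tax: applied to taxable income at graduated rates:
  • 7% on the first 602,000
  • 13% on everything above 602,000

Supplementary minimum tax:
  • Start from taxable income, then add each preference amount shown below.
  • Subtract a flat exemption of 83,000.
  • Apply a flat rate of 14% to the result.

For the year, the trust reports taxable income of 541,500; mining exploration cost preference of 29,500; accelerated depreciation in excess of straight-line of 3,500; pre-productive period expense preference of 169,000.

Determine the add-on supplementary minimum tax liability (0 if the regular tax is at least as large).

Supplementary minimum tax:
  Adjusted income: 541,500 + 29,500 + 3,500 + 169,000 = 743,500
  Less exemption 83,000 → base 660,500
  660,500 × 14% = 92,470

Regular tax:
  541,500 × 7% = 37,905

Excess of supplementary minimum tax over regular tax: 92,470 − 37,905 = 54,565.

54,565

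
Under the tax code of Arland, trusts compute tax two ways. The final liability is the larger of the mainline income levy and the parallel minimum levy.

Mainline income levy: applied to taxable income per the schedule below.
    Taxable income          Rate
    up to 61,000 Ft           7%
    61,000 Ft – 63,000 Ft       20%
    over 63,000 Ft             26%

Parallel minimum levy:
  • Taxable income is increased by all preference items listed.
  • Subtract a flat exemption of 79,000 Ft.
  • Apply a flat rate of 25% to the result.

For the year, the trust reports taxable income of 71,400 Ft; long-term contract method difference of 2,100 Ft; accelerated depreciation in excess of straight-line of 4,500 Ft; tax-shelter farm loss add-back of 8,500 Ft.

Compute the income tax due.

Mainline income levy:
  61,000 Ft × 7% = 4,270 Ft
  2,000 Ft × 20% = 400 Ft
  8,400 Ft × 26% = 2,184 Ft
  → 6,854 Ft

Parallel minimum levy:
  Adjusted income: 71,400 Ft + 2,100 Ft + 4,500 Ft + 8,500 Ft = 86,500 Ft
  Less exemption 79,000 Ft → base 7,500 Ft
  7,500 Ft × 25% = 1,875 Ft

6,854 Ft > 1,875 Ft, so the mainline income levy governs.

6,854 Ft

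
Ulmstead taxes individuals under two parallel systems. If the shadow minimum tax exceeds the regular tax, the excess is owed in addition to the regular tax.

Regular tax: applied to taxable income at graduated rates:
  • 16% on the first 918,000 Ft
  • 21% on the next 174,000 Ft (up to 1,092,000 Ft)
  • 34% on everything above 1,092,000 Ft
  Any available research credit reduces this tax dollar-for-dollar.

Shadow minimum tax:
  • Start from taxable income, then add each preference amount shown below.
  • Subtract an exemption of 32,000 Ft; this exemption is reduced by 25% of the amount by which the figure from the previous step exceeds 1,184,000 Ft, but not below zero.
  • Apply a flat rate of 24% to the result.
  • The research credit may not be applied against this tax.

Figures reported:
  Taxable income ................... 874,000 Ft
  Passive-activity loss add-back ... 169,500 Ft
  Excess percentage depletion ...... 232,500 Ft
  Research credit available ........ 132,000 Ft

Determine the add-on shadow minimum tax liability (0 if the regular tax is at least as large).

Shadow minimum tax:
  Adjusted income: 874,000 Ft + 169,500 Ft + 232,500 Ft = 1,276,000 Ft
  Exemption: 32,000 Ft − 25% × (1,276,000 Ft − 1,184,000 Ft) = 32,000 Ft − 23,000 Ft = 9,000 Ft
  Base: 1,276,000 Ft − 9,000 Ft = 1,267,000 Ft
  1,267,000 Ft × 24% = 304,080 Ft

Regular tax:
  874,000 Ft × 16% = 139,840 Ft
  Less research credit 132,000 Ft → 7,840 Ft

Excess of shadow minimum tax over regular tax: 304,080 Ft − 7,840 Ft = 296,240 Ft.

296,240 Ft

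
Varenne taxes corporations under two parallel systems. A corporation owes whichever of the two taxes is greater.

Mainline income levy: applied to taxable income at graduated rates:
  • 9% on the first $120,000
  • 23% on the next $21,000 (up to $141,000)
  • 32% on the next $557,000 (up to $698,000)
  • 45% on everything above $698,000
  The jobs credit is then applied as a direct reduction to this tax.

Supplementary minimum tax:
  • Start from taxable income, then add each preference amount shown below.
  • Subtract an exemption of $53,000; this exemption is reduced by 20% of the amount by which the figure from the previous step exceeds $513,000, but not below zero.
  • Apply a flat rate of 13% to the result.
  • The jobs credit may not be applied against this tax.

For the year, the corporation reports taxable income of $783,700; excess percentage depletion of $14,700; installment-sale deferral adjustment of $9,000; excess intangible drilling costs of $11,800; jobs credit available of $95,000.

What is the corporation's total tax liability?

Mainline income levy:
  $120,000 × 9% = $10,800
  $21,000 × 23% = $4,830
  $557,000 × 32% = $178,240
  $85,700 × 45% = $38,565
  → $232,435
  Less jobs credit $95,000 → $137,435

Supplementary minimum tax:
  Adjusted income: $783,700 + $14,700 + $9,000 + $11,800 = $819,200
  Exemption: 20% × ($819,200 − $513,000) = $61,240 ≥ $53,000, so the exemption is fully phased out
  Base: $819,200 − $0 = $819,200
  $819,200 × 13% = $106,496

$137,435 > $106,496, so the mainline income levy governs.

$137,435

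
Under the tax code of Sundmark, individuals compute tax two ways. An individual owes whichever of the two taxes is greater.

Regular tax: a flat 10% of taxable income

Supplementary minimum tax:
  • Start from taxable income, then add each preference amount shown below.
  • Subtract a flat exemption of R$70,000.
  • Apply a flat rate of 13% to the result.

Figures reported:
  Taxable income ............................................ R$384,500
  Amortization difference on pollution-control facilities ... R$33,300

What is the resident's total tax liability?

R$45,214

Regular tax:
  R$384,500 × 10% = R$38,450

Supplementary minimum tax:
  Adjusted income: R$384,500 + R$33,300 = R$417,800
  Less exemption R$70,000 → base R$347,800
  R$347,800 × 13% = R$45,214

R$45,214 > R$38,450, so the supplementary minimum tax is the binding amount.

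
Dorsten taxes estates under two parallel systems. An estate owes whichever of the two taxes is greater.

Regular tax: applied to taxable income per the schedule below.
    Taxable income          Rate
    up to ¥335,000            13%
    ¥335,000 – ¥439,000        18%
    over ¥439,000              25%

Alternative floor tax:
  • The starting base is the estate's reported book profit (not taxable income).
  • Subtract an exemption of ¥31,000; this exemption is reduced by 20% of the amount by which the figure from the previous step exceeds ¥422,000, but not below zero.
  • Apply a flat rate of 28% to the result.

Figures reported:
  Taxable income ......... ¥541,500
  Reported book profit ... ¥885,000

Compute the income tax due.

Alternative floor tax:
  Base (reported book profit): ¥885,000
  Exemption: 20% × (¥885,000 − ¥422,000) = ¥92,600 ≥ ¥31,000, so the exemption is fully phased out
  Base: ¥885,000 − ¥0 = ¥885,000
  ¥885,000 × 28% = ¥247,800

Regular tax:
  ¥335,000 × 13% = ¥43,550
  ¥104,000 × 18% = ¥18,720
  ¥102,500 × 25% = ¥25,625
  → ¥87,895

¥247,800 > ¥87,895, so the alternative floor tax is the binding amount.

¥247,800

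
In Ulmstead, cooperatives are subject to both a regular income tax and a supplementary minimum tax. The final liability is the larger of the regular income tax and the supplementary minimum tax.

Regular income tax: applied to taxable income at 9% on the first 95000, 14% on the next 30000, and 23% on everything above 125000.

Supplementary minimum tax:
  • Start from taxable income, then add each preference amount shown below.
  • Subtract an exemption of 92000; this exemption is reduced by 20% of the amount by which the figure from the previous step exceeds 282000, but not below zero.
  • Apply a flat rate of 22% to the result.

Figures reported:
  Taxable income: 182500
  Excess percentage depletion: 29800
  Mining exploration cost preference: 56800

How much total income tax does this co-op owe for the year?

Supplementary minimum tax:
  Adjusted income: 182500 + 29800 + 56800 = 269100
  Exemption: 269100 ≤ 282000, so full 92000 applies
  Base: 269100 − 92000 = 177100
  177100 × 22% = 38962

Regular income tax:
  95000 × 9% = 8550
  30000 × 14% = 4200
  57500 × 23% = 13225
  → 25975

38962 > 25975, so the supplementary minimum tax is the binding amount.

38962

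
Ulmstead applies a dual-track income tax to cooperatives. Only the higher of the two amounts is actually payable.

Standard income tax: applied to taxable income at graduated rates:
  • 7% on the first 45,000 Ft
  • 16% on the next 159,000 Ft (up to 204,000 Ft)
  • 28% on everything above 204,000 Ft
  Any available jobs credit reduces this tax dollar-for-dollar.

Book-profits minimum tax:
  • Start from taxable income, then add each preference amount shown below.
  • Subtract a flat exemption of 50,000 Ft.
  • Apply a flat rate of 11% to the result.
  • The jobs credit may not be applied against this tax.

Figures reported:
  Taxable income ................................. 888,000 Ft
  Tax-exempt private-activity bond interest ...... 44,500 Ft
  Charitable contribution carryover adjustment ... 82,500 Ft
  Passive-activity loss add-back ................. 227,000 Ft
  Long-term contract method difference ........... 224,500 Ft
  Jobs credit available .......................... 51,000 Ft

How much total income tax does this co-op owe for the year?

169,110 Ft

Book-profits minimum tax:
  Adjusted income: 888,000 Ft + 44,500 Ft + 82,500 Ft + 227,000 Ft + 224,500 Ft = 1,466,500 Ft
  Less exemption 50,000 Ft → base 1,416,500 Ft
  1,416,500 Ft × 11% = 155,815 Ft

Standard income tax:
  45,000 Ft × 7% = 3,150 Ft
  159,000 Ft × 16% = 25,440 Ft
  684,000 Ft × 28% = 191,520 Ft
  → 220,110 Ft
  Less jobs credit 51,000 Ft → 169,110 Ft

169,110 Ft > 155,815 Ft, so the standard income tax governs.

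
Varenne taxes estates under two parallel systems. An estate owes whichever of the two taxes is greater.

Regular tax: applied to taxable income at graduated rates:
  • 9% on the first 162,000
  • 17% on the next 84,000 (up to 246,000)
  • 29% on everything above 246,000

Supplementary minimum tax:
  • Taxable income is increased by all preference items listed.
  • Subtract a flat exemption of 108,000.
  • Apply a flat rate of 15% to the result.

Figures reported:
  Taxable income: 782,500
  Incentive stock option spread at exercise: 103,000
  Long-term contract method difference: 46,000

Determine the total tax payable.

184,445

Regular tax:
  162,000 × 9% = 14,580
  84,000 × 17% = 14,280
  536,500 × 29% = 155,585
  → 184,445

Supplementary minimum tax:
  Adjusted income: 782,500 + 103,000 + 46,000 = 931,500
  Less exemption 108,000 → base 823,500
  823,500 × 15% = 123,525

184,445 > 123,525, so the regular tax governs.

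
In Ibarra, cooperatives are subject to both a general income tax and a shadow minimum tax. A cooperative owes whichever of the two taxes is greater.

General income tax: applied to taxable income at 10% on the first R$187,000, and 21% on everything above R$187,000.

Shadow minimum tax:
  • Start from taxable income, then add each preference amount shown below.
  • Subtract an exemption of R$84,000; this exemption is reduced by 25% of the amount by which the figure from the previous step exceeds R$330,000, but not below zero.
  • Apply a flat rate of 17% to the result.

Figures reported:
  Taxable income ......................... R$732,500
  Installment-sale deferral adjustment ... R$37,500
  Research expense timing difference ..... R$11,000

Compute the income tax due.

Shadow minimum tax:
  Adjusted income: R$732,500 + R$37,500 + R$11,000 = R$781,000
  Exemption: 25% × (R$781,000 − R$330,000) = R$112,750 ≥ R$84,000, so the exemption is fully phased out
  Base: R$781,000 − R$0 = R$781,000
  R$781,000 × 17% = R$132,770

General income tax:
  R$187,000 × 10% = R$18,700
  R$545,500 × 21% = R$114,555
  → R$133,255

R$133,255 > R$132,770, so the general income tax governs.

R$133,255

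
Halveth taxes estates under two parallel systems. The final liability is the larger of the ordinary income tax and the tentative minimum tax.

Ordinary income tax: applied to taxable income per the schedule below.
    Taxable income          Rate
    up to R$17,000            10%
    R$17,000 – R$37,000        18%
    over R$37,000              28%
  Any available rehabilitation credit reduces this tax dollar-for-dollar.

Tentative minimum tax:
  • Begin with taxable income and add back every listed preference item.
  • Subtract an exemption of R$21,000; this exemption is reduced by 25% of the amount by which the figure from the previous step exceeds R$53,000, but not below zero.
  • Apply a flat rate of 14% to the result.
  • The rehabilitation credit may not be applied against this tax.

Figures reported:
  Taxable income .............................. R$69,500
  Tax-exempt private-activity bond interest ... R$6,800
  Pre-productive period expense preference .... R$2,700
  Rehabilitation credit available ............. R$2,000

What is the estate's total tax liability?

Tentative minimum tax:
  Adjusted income: R$69,500 + R$6,800 + R$2,700 = R$79,000
  Exemption: R$21,000 − 25% × (R$79,000 − R$53,000) = R$21,000 − R$6,500 = R$14,500
  Base: R$79,000 − R$14,500 = R$64,500
  R$64,500 × 14% = R$9,030

Ordinary income tax:
  R$17,000 × 10% = R$1,700
  R$20,000 × 18% = R$3,600
  R$32,500 × 28% = R$9,100
  → R$14,400
  Less rehabilitation credit R$2,000 → R$12,400

R$12,400 > R$9,030, so the ordinary income tax governs.

R$12,400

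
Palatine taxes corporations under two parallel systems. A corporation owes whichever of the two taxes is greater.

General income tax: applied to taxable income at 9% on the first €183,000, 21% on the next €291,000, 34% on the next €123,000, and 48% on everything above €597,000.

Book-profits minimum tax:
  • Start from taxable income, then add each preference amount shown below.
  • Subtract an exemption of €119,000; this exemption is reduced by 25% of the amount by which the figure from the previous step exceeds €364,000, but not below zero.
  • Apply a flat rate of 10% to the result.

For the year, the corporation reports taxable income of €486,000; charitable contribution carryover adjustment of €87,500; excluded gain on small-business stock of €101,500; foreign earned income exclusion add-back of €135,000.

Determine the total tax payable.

Book-profits minimum tax:
  Adjusted income: €486,000 + €87,500 + €101,500 + €135,000 = €810,000
  Exemption: €119,000 − 25% × (€810,000 − €364,000) = €119,000 − €111,500 = €7,500
  Base: €810,000 − €7,500 = €802,500
  €802,500 × 10% = €80,250

General income tax:
  €183,000 × 9% = €16,470
  €291,000 × 21% = €61,110
  €12,000 × 34% = €4,080
  → €81,660

€81,660 > €80,250, so the general income tax governs.

€81,660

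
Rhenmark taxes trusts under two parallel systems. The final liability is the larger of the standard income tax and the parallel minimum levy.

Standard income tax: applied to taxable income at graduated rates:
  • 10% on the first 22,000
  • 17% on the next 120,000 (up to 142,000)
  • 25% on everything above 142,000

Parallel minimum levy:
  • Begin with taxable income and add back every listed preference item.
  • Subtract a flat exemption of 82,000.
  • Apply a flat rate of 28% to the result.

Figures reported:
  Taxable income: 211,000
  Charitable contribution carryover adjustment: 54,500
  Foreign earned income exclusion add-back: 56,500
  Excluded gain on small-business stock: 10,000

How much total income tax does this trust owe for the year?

70,000

Standard income tax:
  22,000 × 10% = 2,200
  120,000 × 17% = 20,400
  69,000 × 25% = 17,250
  → 39,850

Parallel minimum levy:
  Adjusted income: 211,000 + 54,500 + 56,500 + 10,000 = 332,000
  Less exemption 82,000 → base 250,000
  250,000 × 28% = 70,000

70,000 > 39,850, so the parallel minimum levy is the binding amount.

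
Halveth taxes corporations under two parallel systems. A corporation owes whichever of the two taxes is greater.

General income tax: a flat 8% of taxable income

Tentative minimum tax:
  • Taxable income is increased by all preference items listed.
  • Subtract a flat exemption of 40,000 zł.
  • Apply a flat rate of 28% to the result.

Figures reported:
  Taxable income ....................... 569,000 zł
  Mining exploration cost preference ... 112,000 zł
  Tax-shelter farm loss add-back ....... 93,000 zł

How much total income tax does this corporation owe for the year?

Tentative minimum tax:
  Adjusted income: 569,000 zł + 112,000 zł + 93,000 zł = 774,000 zł
  Less exemption 40,000 zł → base 734,000 zł
  734,000 zł × 28% = 205,520 zł

General income tax:
  569,000 zł × 8% = 45,520 zł

205,520 zł > 45,520 zł, so the tentative minimum tax is the binding amount.

205,520 zł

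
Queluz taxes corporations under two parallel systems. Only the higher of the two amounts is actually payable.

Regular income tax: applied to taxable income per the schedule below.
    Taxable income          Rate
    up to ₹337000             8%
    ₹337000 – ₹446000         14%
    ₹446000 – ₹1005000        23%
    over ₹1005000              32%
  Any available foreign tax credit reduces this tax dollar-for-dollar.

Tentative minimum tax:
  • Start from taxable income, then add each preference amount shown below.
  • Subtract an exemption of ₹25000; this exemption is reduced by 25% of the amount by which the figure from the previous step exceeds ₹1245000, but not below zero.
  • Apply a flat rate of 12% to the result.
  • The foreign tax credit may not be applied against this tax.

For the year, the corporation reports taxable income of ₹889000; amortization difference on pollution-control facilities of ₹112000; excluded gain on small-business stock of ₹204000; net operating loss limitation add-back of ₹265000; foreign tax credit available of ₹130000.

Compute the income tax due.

Tentative minimum tax:
  Adjusted income: ₹889000 + ₹112000 + ₹204000 + ₹265000 = ₹1470000
  Exemption: 25% × (₹1470000 − ₹1245000) = ₹56250 ≥ ₹25000, so the exemption is fully phased out
  Base: ₹1470000 − ₹0 = ₹1470000
  ₹1470000 × 12% = ₹176400

Regular income tax:
  ₹337000 × 8% = ₹26960
  ₹109000 × 14% = ₹15260
  ₹443000 × 23% = ₹101890
  → ₹144110
  Less foreign tax credit ₹130000 → ₹14110

₹176400 > ₹14110, so the tentative minimum tax is the binding amount.

₹176400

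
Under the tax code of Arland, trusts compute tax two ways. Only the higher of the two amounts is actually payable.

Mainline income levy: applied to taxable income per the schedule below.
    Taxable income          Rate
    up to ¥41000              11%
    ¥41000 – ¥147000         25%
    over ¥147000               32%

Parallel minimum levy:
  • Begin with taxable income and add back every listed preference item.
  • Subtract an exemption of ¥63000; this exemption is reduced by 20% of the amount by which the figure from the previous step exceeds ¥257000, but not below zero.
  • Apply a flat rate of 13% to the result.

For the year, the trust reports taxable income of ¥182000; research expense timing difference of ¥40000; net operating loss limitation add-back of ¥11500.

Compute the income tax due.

¥42210

Parallel minimum levy:
  Adjusted income: ¥182000 + ¥40000 + ¥11500 = ¥233500
  Exemption: ¥233500 ≤ ¥257000, so full ¥63000 applies
  Base: ¥233500 − ¥63000 = ¥170500
  ¥170500 × 13% = ¥22165

Mainline income levy:
  ¥41000 × 11% = ¥4510
  ¥106000 × 25% = ¥26500
  ¥35000 × 32% = ¥11200
  → ¥42210

¥42210 > ¥22165, so the mainline income levy governs.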